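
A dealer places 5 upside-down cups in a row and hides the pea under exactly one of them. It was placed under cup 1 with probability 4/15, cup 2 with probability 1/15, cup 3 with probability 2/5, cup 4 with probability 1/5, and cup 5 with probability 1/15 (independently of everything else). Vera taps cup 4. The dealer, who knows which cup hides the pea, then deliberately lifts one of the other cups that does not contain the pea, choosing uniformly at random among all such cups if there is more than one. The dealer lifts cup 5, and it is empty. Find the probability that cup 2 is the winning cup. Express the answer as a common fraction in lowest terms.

Consider each possible location of the pea in turn.
If it is under cup 1 (prior 4/15): the dealer has 3 equally likely choices, so probability 1/3; weight (4/15)·(1/3) = 4/45.
If it is under cup 2 (prior 1/15): the dealer has 3 equally likely choices, so probability 1/3; weight (1/15)·(1/3) = 1/45.
If it is under cup 3 (prior 2/5): the dealer has 3 equally likely choices, so probability 1/3; weight (2/5)·(1/3) = 2/15.
If it is under cup 4 (prior 1/5): the dealer has 4 equally likely choices, so probability 1/4; weight (1/5)·(1/4) = 1/20.
If it is under cup 5 (prior 1/15): the dealer opened cup 5, so this case is ruled out; weight (1/15)·0 = 0.
The weights sum to 53/180.
So P(the pea under cup 2 | the dealer opened cup 5) = (1/45) / (53/180) = 4/53.

4/53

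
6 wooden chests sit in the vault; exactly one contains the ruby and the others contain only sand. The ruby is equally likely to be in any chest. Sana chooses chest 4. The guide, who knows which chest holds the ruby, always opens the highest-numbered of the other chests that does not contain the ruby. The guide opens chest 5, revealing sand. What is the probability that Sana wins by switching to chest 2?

Consider each possible location of the ruby in turn.
If it is in any of chests 1, 2, 3, and 4 (prior 1/6 each): the guide would have opened chest 6 instead, probability 0; weight (1/6)·0 = 0 each.
If it is in chest 5 (prior 1/6): the guide opened chest 5, so this case is ruled out; weight (1/6)·0 = 0.
If it is in chest 6 (prior 1/6): chest 5 is the highest-numbered option available, probability 1; weight (1/6)·1 = 1/6.
The weights sum to 1/6.
So P(the ruby in chest 2 | the guide opened chest 5) = 0 / (1/6) = 0.

0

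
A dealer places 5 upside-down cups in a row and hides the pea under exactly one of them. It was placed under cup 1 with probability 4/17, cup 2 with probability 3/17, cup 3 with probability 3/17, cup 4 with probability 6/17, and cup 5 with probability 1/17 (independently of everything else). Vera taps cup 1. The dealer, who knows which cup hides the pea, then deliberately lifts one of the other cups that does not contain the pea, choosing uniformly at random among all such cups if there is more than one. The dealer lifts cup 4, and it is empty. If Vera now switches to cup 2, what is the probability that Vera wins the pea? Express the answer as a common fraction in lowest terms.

Condition on the true location of the pea.
If it is under cup 1 (prior 4/17): the dealer has 4 equally likely choices, so probability 1/4; weight (4/17)·(1/4) = 1/17.
If it is under either of cups 2 and 3 (prior 3/17 each): the dealer has 3 equally likely choices, so probability 1/3; weight (3/17)·(1/3) = 1/17 each.
If it is under cup 4 (prior 6/17): the dealer opened cup 4, so this case is ruled out; weight (6/17)·0 = 0.
If it is under cup 5 (prior 1/17): the dealer has 3 equally likely choices, so probability 1/3; weight (1/17)·(1/3) = 1/51.
The weights sum to 10/51.
So P(the pea under cup 2 | the dealer opened cup 4) = (1/17) / (10/51) = 3/10.

3/10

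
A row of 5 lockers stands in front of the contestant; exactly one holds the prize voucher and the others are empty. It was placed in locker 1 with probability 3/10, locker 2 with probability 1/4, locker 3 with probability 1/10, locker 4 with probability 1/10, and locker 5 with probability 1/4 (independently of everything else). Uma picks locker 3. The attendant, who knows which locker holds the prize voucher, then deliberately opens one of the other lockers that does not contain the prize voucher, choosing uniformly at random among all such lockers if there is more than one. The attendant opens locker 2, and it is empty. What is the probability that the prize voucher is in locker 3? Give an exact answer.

Consider each possible location of the prize voucher in turn.
If it is in locker 1 (prior 3/10): the attendant has 3 equally likely choices, so probability 1/3; weight (3/10)·(1/3) = 1/10.
If it is in locker 2 (prior 1/4): the attendant opened locker 2, so this case is ruled out; weight (1/4)·0 = 0.
If it is in locker 3 (prior 1/10): the attendant has 4 equally likely choices, so probability 1/4; weight (1/10)·(1/4) = 1/40.
If it is in locker 4 (prior 1/10): the attendant has 3 equally likely choices, so probability 1/3; weight (1/10)·(1/3) = 1/30.
If it is in locker 5 (prior 1/4): the attendant has 3 equally likely choices, so probability 1/3; weight (1/4)·(1/3) = 1/12.
The weights sum to 29/120.
So P(the prize voucher in locker 3 | the attendant opened locker 2) = (1/40) / (29/120) = 3/29.

3/29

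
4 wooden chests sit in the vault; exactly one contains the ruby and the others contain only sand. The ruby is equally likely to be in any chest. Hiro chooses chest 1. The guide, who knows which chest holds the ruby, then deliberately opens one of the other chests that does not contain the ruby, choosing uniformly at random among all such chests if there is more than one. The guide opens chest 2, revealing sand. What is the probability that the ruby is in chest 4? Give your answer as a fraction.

Consider each possible location of the ruby in turn.
If it is in chest 1 (prior 1/4): the guide has 3 equally likely choices, so probability 1/3; weight (1/4)·(1/3) = 1/12.
If it is in chest 2 (prior 1/4): the guide opened chest 2, so this case is ruled out; weight (1/4)·0 = 0.
If it is in either of chests 3 and 4 (prior 1/4 each): the guide has 2 equally likely choices, so probability 1/2; weight (1/4)·(1/2) = 1/8 each.
The weights sum to 1/3.
So P(the ruby in chest 4 | the guide opened chest 2) = (1/8) / (1/3) = 3/8.

3/8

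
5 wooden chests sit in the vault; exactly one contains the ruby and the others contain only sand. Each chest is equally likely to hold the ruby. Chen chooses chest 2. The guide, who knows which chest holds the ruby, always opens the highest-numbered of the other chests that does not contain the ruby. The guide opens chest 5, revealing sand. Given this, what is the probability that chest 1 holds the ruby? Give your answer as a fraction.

1/4

Apply Bayes' rule, conditioning on where the ruby actually is.
If it is in any of chests 1, 2, 3, and 4 (prior 1/5 each): chest 5 is the highest-numbered option available, probability 1; weight (1/5)·1 = 1/5 each.
If it is in chest 5 (prior 1/5): the guide opened chest 5, so this case is ruled out; weight (1/5)·0 = 0.
The weights sum to 4/5.
So P(the ruby in chest 1 | the guide opened chest 5) = (1/5) / (4/5) = 1/4.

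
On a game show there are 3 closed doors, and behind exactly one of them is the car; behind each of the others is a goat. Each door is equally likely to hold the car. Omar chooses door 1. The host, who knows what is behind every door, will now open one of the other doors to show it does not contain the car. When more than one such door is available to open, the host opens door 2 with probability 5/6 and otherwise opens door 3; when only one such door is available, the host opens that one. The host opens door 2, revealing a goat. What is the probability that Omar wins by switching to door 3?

6/11

Consider each possible location of the car in turn.
If it is behind door 1 (prior 1/3): door 2 is available, opened with probability 5/6; weight (1/3)·(5/6) = 5/18.
If it is behind door 2 (prior 1/3): the host opened door 2, so this case is ruled out; weight (1/3)·0 = 0.
If it is behind door 3 (prior 1/3): only door 2 is available, probability 1; weight (1/3)·1 = 1/3.
The weights sum to 11/18.
So P(the car behind door 3 | the host opened door 2) = (1/3) / (11/18) = 6/11.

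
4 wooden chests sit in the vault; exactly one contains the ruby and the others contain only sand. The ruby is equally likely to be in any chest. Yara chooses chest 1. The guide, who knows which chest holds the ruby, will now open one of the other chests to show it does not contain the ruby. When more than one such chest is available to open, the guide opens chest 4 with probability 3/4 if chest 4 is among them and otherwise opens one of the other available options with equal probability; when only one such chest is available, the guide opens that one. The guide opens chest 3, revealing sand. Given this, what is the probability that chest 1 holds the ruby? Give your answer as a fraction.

1/7

Condition on the true location of the ruby.
If it is in chest 1 (prior 1/4): chest 4 is available but not opened; chest 3 gets probability (1 − 3/4)/2 = 1/8; weight (1/4)·(1/8) = 1/32.
If it is in chest 2 (prior 1/4): chest 4 is available but not opened, probability 1/4; weight (1/4)·(1/4) = 1/16.
If it is in chest 3 (prior 1/4): the guide opened chest 3, so this case is ruled out; weight (1/4)·0 = 0.
If it is in chest 4 (prior 1/4): chest 4 holds the prize so is unavailable; the guide chooses uniformly among the 2 others, probability 1/2; weight (1/4)·(1/2) = 1/8.
The weights sum to 7/32.
So P(the ruby in chest 1 | the guide opened chest 3) = (1/32) / (7/32) = 1/7.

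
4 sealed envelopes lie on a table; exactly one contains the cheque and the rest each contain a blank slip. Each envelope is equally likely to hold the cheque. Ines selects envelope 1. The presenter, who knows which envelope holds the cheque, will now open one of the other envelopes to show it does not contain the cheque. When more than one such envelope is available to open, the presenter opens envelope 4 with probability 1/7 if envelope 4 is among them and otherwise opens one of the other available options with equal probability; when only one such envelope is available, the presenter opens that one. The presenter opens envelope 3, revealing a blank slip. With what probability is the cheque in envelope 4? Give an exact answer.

Consider each possible location of the cheque in turn.
If it is in envelope 1 (prior 1/4): envelope 4 is available but not opened; envelope 3 gets probability (1 − 1/7)/2 = 3/7; weight (1/4)·(3/7) = 3/28.
If it is in envelope 2 (prior 1/4): envelope 4 is available but not opened, probability 6/7; weight (1/4)·(6/7) = 3/14.
If it is in envelope 3 (prior 1/4): the presenter opened envelope 3, so this case is ruled out; weight (1/4)·0 = 0.
If it is in envelope 4 (prior 1/4): envelope 4 holds the prize so is unavailable; the presenter chooses uniformly among the 2 others, probability 1/2; weight (1/4)·(1/2) = 1/8.
The weights sum to 25/56.
So P(the cheque in envelope 4 | the presenter opened envelope 3) = (1/8) / (25/56) = 7/25.

7/25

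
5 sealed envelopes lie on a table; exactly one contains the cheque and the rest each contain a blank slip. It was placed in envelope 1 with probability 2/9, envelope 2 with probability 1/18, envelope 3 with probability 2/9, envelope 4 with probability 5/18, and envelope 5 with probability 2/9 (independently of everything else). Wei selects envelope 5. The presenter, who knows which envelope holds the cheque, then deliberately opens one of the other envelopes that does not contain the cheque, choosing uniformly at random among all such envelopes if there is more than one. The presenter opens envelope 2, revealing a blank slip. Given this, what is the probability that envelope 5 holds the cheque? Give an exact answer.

3/16

Consider each possible location of the cheque in turn.
If it is in either of envelopes 1 and 3 (prior 2/9 each): the presenter has 3 equally likely choices, so probability 1/3; weight (2/9)·(1/3) = 2/27 each.
If it is in envelope 2 (prior 1/18): the presenter opened envelope 2, so this case is ruled out; weight (1/18)·0 = 0.
If it is in envelope 4 (prior 5/18): the presenter has 3 equally likely choices, so probability 1/3; weight (5/18)·(1/3) = 5/54.
If it is in envelope 5 (prior 2/9): the presenter has 4 equally likely choices, so probability 1/4; weight (2/9)·(1/4) = 1/18.
The weights sum to 8/27.
So P(the cheque in envelope 5 | the presenter opened envelope 2) = (1/18) / (8/27) = 3/16.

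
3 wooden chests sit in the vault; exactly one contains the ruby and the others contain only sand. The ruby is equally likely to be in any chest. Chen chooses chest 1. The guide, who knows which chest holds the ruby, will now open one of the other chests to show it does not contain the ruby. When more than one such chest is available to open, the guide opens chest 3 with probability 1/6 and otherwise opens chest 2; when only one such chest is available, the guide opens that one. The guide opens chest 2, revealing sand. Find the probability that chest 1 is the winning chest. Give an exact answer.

Apply Bayes' rule, conditioning on where the ruby actually is.
If it is in chest 1 (prior 1/3): chest 3 is available but not opened, probability 5/6; weight (1/3)·(5/6) = 5/18.
If it is in chest 2 (prior 1/3): the guide opened chest 2, so this case is ruled out; weight (1/3)·0 = 0.
If it is in chest 3 (prior 1/3): only chest 2 is available, probability 1; weight (1/3)·1 = 1/3.
The weights sum to 11/18.
So P(the ruby in chest 1 | the guide opened chest 2) = (5/18) / (11/18) = 5/11.

5/11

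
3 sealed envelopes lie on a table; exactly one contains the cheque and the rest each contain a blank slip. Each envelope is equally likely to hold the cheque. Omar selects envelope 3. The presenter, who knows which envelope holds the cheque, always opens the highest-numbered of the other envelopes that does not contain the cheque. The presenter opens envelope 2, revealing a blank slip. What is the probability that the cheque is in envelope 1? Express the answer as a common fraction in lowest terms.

1/2

Consider each possible location of the cheque in turn.
If it is in either of envelopes 1 and 3 (prior 1/3 each): envelope 2 is the highest-numbered option available, probability 1; weight (1/3)·1 = 1/3 each.
If it is in envelope 2 (prior 1/3): the presenter opened envelope 2, so this case is ruled out; weight (1/3)·0 = 0.
The weights sum to 2/3.
So P(the cheque in envelope 1 | the presenter opened envelope 2) = (1/3) / (2/3) = 1/2.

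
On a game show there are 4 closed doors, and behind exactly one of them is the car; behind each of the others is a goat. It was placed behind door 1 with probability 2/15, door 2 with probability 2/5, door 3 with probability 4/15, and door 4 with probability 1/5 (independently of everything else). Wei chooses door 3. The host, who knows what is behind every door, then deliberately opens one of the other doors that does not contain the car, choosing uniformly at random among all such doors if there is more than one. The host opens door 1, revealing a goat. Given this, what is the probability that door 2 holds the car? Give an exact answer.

Condition on the true location of the car.
If it is behind door 1 (prior 2/15): the host opened door 1, so this case is ruled out; weight (2/15)·0 = 0.
If it is behind door 2 (prior 2/5): the host has 2 equally likely choices, so probability 1/2; weight (2/5)·(1/2) = 1/5.
If it is behind door 3 (prior 4/15): the host has 3 equally likely choices, so probability 1/3; weight (4/15)·(1/3) = 4/45.
If it is behind door 4 (prior 1/5): the host has 2 equally likely choices, so probability 1/2; weight (1/5)·(1/2) = 1/10.
The weights sum to 7/18.
So P(the car behind door 2 | the host opened door 1) = (1/5) / (7/18) = 18/35.

18/35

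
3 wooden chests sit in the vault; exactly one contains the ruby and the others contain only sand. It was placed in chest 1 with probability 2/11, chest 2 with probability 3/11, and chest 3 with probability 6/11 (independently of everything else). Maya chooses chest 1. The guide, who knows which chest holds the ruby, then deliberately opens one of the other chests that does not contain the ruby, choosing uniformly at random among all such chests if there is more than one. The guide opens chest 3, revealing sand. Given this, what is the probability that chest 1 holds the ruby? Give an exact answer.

Consider each possible location of the ruby in turn.
If it is in chest 1 (prior 2/11): the guide has 2 equally likely choices, so probability 1/2; weight (2/11)·(1/2) = 1/11.
If it is in chest 2 (prior 3/11): the guide has no choice, probability 1; weight (3/11)·1 = 3/11.
If it is in chest 3 (prior 6/11): the guide opened chest 3, so this case is ruled out; weight (6/11)·0 = 0.
The weights sum to 4/11.
So P(the ruby in chest 1 | the guide opened chest 3) = (1/11) / (4/11) = 1/4.

1/4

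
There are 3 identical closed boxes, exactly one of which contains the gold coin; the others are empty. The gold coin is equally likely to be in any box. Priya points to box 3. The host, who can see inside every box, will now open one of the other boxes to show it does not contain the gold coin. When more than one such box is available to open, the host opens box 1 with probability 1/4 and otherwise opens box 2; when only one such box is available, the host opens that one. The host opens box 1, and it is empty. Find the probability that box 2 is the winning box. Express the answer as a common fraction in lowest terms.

Apply Bayes' rule, conditioning on where the gold coin actually is.
If it is in box 1 (prior 1/3): the host opened box 1, so this case is ruled out; weight (1/3)·0 = 0.
If it is in box 2 (prior 1/3): only box 1 is available, probability 1; weight (1/3)·1 = 1/3.
If it is in box 3 (prior 1/3): box 1 is available, opened with probability 1/4; weight (1/3)·(1/4) = 1/12.
The weights sum to 5/12.
So P(the gold coin in box 2 | the host opened box 1) = (1/3) / (5/12) = 4/5.

4/5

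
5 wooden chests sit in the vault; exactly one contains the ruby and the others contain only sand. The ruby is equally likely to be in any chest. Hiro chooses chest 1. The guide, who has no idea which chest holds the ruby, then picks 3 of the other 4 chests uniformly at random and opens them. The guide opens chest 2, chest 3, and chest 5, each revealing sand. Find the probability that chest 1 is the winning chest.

Apply Bayes' rule, conditioning on where the ruby actually is.
If it is in either of chests 1 and 4 (prior 1/5 each): the guide picks exactly this set with probability 1/4 regardless, and none is the prize; weight (1/5)·(1/4) = 1/20 each.
If it is in any of chests 2, 3, and 5 (prior 1/5 each): that chest was opened and seen not to hold the prize — ruled out; weight (1/5)·0 = 0 each.
The weights sum to 1/10.
So P(the ruby in chest 1 | the guide opened chest 2, chest 3, and chest 5) = (1/20) / (1/10) = 1/2.

1/2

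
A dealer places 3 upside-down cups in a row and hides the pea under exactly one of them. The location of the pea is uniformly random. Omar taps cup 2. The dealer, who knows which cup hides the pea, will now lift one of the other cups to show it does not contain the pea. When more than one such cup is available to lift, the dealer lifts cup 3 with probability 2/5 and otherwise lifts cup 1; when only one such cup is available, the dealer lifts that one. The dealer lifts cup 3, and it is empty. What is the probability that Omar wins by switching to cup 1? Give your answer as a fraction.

Consider each possible location of the pea in turn.
If it is under cup 1 (prior 1/3): only cup 3 is available, probability 1; weight (1/3)·1 = 1/3.
If it is under cup 2 (prior 1/3): cup 3 is available, opened with probability 2/5; weight (1/3)·(2/5) = 2/15.
If it is under cup 3 (prior 1/3): the dealer opened cup 3, so this case is ruled out; weight (1/3)·0 = 0.
The weights sum to 7/15.
So P(the pea under cup 1 | the dealer opened cup 3) = (1/3) / (7/15) = 5/7.

5/7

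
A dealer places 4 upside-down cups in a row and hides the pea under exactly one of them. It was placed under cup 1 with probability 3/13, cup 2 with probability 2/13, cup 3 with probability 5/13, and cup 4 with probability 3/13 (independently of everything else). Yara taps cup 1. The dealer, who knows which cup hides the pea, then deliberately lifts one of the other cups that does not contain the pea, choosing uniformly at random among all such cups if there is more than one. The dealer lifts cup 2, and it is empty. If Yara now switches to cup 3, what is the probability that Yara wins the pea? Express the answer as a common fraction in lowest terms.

Condition on the true location of the pea.
If it is under cup 1 (prior 3/13): the dealer has 3 equally likely choices, so probability 1/3; weight (3/13)·(1/3) = 1/13.
If it is under cup 2 (prior 2/13): the dealer opened cup 2, so this case is ruled out; weight (2/13)·0 = 0.
If it is under cup 3 (prior 5/13): the dealer has 2 equally likely choices, so probability 1/2; weight (5/13)·(1/2) = 5/26.
If it is under cup 4 (prior 3/13): the dealer has 2 equally likely choices, so probability 1/2; weight (3/13)·(1/2) = 3/26.
The weights sum to 5/13.
So P(the pea under cup 3 | the dealer opened cup 2) = (5/26) / (5/13) = 1/2.

1/2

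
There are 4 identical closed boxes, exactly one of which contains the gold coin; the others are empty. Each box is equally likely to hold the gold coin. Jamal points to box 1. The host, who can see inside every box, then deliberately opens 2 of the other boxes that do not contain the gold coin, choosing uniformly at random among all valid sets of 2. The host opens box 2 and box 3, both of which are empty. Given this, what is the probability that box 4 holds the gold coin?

Condition on the true location of the gold coin.
If it is in box 1 (prior 1/4): the host has 3 equally likely choices, so probability 1/3; weight (1/4)·(1/3) = 1/12.
If it is in either of boxes 2 and 3 (prior 1/4 each): that box was opened and seen not to hold the prize — ruled out; weight (1/4)·0 = 0 each.
If it is in box 4 (prior 1/4): the host has no choice, probability 1; weight (1/4)·1 = 1/4.
The weights sum to 1/3.
So P(the gold coin in box 4 | the host opened box 2 and box 3) = (1/4) / (1/3) = 3/4.

3/4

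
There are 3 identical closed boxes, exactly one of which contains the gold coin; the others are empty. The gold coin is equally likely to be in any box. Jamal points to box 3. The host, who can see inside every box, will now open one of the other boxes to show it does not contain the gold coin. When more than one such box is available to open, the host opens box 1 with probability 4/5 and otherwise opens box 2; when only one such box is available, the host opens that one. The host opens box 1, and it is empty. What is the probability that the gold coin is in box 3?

4/9

Consider each possible location of the gold coin in turn.
If it is in box 1 (prior 1/3): the host opened box 1, so this case is ruled out; weight (1/3)·0 = 0.
If it is in box 2 (prior 1/3): only box 1 is available, probability 1; weight (1/3)·1 = 1/3.
If it is in box 3 (prior 1/3): box 1 is available, opened with probability 4/5; weight (1/3)·(4/5) = 4/15.
The weights sum to 3/5.
So P(the gold coin in box 3 | the host opened box 1) = (4/15) / (3/5) = 4/9.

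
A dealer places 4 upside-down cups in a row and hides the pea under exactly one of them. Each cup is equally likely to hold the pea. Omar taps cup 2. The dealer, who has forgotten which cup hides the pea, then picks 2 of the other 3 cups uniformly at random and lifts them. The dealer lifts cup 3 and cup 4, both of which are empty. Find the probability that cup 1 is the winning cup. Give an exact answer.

Apply Bayes' rule, conditioning on where the pea actually is.
If it is under either of cups 1 and 2 (prior 1/4 each): the dealer picks exactly this set with probability 1/3 regardless, and none is the prize; weight (1/4)·(1/3) = 1/12 each.
If it is under either of cups 3 and 4 (prior 1/4 each): that cup was opened and seen not to hold the prize — ruled out; weight (1/4)·0 = 0 each.
The weights sum to 1/6.
So P(the pea under cup 1 | the dealer opened cup 3 and cup 4) = (1/12) / (1/6) = 1/2.

1/2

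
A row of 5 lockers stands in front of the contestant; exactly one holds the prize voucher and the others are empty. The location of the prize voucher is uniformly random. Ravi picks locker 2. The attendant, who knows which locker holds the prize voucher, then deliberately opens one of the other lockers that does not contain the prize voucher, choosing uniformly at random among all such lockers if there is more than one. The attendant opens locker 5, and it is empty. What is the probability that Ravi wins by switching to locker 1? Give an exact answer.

4/15

Apply Bayes' rule, conditioning on where the prize voucher actually is.
If it is in any of lockers 1, 3, and 4 (prior 1/5 each): the attendant has 3 equally likely choices, so probability 1/3; weight (1/5)·(1/3) = 1/15 each.
If it is in locker 2 (prior 1/5): the attendant has 4 equally likely choices, so probability 1/4; weight (1/5)·(1/4) = 1/20.
If it is in locker 5 (prior 1/5): the attendant opened locker 5, so this case is ruled out; weight (1/5)·0 = 0.
The weights sum to 1/4.
So P(the prize voucher in locker 1 | the attendant opened locker 5) = (1/15) / (1/4) = 4/15.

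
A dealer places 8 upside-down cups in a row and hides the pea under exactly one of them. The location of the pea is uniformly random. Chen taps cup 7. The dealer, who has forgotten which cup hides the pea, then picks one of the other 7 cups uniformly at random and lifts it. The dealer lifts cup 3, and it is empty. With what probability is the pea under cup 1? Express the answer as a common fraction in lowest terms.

Apply Bayes' rule, conditioning on where the pea actually is.
If it is under any of cups 1, 2, 4, 5, 6, 7, and 8 (prior 1/8 each): the dealer picks cup 3 with probability 1/7 regardless, and it is not the prize; weight (1/8)·(1/7) = 1/56 each.
If it is under cup 3 (prior 1/8): the dealer opened cup 3, so this case is ruled out; weight (1/8)·0 = 0.
The weights sum to 1/8.
So P(the pea under cup 1 | the dealer opened cup 3) = (1/56) / (1/8) = 1/7.

1/7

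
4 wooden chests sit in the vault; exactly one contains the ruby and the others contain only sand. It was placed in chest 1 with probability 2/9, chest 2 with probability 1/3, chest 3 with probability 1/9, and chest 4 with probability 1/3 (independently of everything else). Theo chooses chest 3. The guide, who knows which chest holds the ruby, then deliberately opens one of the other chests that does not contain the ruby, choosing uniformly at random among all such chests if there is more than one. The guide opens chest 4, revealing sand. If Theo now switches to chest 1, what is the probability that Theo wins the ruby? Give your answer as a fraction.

Apply Bayes' rule, conditioning on where the ruby actually is.
If it is in chest 1 (prior 2/9): the guide has 2 equally likely choices, so probability 1/2; weight (2/9)·(1/2) = 1/9.
If it is in chest 2 (prior 1/3): the guide has 2 equally likely choices, so probability 1/2; weight (1/3)·(1/2) = 1/6.
If it is in chest 3 (prior 1/9): the guide has 3 equally likely choices, so probability 1/3; weight (1/9)·(1/3) = 1/27.
If it is in chest 4 (prior 1/3): the guide opened chest 4, so this case is ruled out; weight (1/3)·0 = 0.
The weights sum to 17/54.
So P(the ruby in chest 1 | the guide opened chest 4) = (1/9) / (17/54) = 6/17.

6/17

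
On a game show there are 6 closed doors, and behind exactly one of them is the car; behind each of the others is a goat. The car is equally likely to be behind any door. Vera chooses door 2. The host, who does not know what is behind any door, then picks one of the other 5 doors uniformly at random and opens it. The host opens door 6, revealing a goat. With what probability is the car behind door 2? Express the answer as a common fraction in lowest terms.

Because the host chose which door to open without knowing where the car is, the choice is independent of the prize location. Learning that door 6 does not hold the car simply rules out that one location and leaves the remaining 5 doors still equally likely by symmetry.
So P(the car behind door 2) = 1/5.

1/5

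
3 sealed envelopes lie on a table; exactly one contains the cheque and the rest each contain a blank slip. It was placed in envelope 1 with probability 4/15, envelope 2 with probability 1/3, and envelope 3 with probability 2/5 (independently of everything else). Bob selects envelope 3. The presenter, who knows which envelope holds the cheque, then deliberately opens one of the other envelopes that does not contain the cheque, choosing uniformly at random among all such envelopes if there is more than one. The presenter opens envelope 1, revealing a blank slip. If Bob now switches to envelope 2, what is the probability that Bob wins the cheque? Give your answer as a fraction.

Consider each possible location of the cheque in turn.
If it is in envelope 1 (prior 4/15): the presenter opened envelope 1, so this case is ruled out; weight (4/15)·0 = 0.
If it is in envelope 2 (prior 1/3): the presenter has no choice, probability 1; weight (1/3)·1 = 1/3.
If it is in envelope 3 (prior 2/5): the presenter has 2 equally likely choices, so probability 1/2; weight (2/5)·(1/2) = 1/5.
The weights sum to 8/15.
So P(the cheque in envelope 2 | the presenter opened envelope 1) = (1/3) / (8/15) = 5/8.

5/8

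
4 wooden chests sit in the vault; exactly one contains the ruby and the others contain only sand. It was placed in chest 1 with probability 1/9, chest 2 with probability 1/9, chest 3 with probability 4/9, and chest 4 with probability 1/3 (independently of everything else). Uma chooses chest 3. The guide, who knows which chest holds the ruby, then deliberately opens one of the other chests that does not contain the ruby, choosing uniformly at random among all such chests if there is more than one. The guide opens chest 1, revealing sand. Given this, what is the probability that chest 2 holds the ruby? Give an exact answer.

3/20

Consider each possible location of the ruby in turn.
If it is in chest 1 (prior 1/9): the guide opened chest 1, so this case is ruled out; weight (1/9)·0 = 0.
If it is in chest 2 (prior 1/9): the guide has 2 equally likely choices, so probability 1/2; weight (1/9)·(1/2) = 1/18.
If it is in chest 3 (prior 4/9): the guide has 3 equally likely choices, so probability 1/3; weight (4/9)·(1/3) = 4/27.
If it is in chest 4 (prior 1/3): the guide has 2 equally likely choices, so probability 1/2; weight (1/3)·(1/2) = 1/6.
The weights sum to 10/27.
So P(the ruby in chest 2 | the guide opened chest 1) = (1/18) / (10/27) = 3/20.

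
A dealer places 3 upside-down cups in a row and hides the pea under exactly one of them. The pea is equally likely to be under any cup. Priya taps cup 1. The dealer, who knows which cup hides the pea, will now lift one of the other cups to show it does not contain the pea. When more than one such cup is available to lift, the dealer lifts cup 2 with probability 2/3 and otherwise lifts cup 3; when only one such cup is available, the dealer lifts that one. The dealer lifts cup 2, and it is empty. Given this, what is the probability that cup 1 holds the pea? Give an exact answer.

Condition on the true location of the pea.
If it is under cup 1 (prior 1/3): cup 2 is available, opened with probability 2/3; weight (1/3)·(2/3) = 2/9.
If it is under cup 2 (prior 1/3): the dealer opened cup 2, so this case is ruled out; weight (1/3)·0 = 0.
If it is under cup 3 (prior 1/3): only cup 2 is available, probability 1; weight (1/3)·1 = 1/3.
The weights sum to 5/9.
So P(the pea under cup 1 | the dealer opened cup 2) = (2/9) / (5/9) = 2/5.

2/5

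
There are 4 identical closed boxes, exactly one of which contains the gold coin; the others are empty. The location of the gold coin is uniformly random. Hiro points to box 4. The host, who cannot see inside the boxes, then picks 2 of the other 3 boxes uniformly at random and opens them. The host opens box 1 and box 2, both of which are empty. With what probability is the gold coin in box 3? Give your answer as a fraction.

1/2

Apply Bayes' rule, conditioning on where the gold coin actually is.
If it is in either of boxes 1 and 2 (prior 1/4 each): that box was opened and seen not to hold the prize — ruled out; weight (1/4)·0 = 0 each.
If it is in either of boxes 3 and 4 (prior 1/4 each): the host picks exactly this set with probability 1/3 regardless, and none is the prize; weight (1/4)·(1/3) = 1/12 each.
The weights sum to 1/6.
So P(the gold coin in box 3 | the host opened box 1 and box 2) = (1/12) / (1/6) = 1/2.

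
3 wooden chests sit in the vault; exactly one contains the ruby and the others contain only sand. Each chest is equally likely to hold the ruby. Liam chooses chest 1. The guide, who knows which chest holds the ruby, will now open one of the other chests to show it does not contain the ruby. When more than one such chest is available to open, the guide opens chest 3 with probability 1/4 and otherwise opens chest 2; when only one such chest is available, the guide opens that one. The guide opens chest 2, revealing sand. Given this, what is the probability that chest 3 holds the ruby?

Consider each possible location of the ruby in turn.
If it is in chest 1 (prior 1/3): chest 3 is available but not opened, probability 3/4; weight (1/3)·(3/4) = 1/4.
If it is in chest 2 (prior 1/3): the guide opened chest 2, so this case is ruled out; weight (1/3)·0 = 0.
If it is in chest 3 (prior 1/3): only chest 2 is available, probability 1; weight (1/3)·1 = 1/3.
The weights sum to 7/12.
So P(the ruby in chest 3 | the guide opened chest 2) = (1/3) / (7/12) = 4/7.

4/7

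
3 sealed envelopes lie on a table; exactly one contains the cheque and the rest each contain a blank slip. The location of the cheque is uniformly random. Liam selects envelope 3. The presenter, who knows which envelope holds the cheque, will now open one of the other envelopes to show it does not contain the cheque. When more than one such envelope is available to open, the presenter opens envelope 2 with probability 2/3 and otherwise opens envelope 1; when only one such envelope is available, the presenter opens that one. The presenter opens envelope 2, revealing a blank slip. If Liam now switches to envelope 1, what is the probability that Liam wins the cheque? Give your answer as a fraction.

3/5

Consider each possible location of the cheque in turn.
If it is in envelope 1 (prior 1/3): only envelope 2 is available, probability 1; weight (1/3)·1 = 1/3.
If it is in envelope 2 (prior 1/3): the presenter opened envelope 2, so this case is ruled out; weight (1/3)·0 = 0.
If it is in envelope 3 (prior 1/3): envelope 2 is available, opened with probability 2/3; weight (1/3)·(2/3) = 2/9.
The weights sum to 5/9.
So P(the cheque in envelope 1 | the presenter opened envelope 2) = (1/3) / (5/9) = 3/5.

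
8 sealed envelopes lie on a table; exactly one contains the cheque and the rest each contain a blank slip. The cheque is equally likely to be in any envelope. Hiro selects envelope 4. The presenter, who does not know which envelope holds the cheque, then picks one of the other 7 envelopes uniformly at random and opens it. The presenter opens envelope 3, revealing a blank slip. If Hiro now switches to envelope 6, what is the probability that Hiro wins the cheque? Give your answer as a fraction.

1/7

Because the presenter chose which envelope to open without knowing where the cheque is, the choice is independent of the prize location. Learning that envelope 3 does not hold the cheque simply rules out that one location and leaves the remaining 7 envelopes still equally likely by symmetry.
So P(the cheque in envelope 6) = 1/7.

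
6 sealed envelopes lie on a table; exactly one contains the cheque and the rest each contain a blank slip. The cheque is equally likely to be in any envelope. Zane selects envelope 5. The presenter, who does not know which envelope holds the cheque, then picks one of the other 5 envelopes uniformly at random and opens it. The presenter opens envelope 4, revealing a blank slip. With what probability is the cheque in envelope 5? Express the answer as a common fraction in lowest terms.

1/5

Apply Bayes' rule, conditioning on where the cheque actually is.
If it is in any of envelopes 1, 2, 3, 5, and 6 (prior 1/6 each): the presenter picks envelope 4 with probability 1/5 regardless, and it is not the prize; weight (1/6)·(1/5) = 1/30 each.
If it is in envelope 4 (prior 1/6): the presenter opened envelope 4, so this case is ruled out; weight (1/6)·0 = 0.
The weights sum to 1/6.
So P(the cheque in envelope 5 | the presenter opened envelope 4) = (1/30) / (1/6) = 1/5.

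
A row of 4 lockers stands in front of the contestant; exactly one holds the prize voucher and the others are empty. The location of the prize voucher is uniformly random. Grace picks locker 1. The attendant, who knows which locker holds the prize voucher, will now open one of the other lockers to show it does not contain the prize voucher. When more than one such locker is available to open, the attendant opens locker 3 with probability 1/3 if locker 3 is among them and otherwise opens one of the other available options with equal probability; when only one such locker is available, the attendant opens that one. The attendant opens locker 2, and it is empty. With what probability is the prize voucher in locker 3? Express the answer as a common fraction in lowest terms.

1/3

Apply Bayes' rule, conditioning on where the prize voucher actually is.
If it is in locker 1 (prior 1/4): locker 3 is available but not opened; locker 2 gets probability (1 − 1/3)/2 = 1/3; weight (1/4)·(1/3) = 1/12.
If it is in locker 2 (prior 1/4): the attendant opened locker 2, so this case is ruled out; weight (1/4)·0 = 0.
If it is in locker 3 (prior 1/4): locker 3 holds the prize so is unavailable; the attendant chooses uniformly among the 2 others, probability 1/2; weight (1/4)·(1/2) = 1/8.
If it is in locker 4 (prior 1/4): locker 3 is available but not opened, probability 2/3; weight (1/4)·(2/3) = 1/6.
The weights sum to 3/8.
So P(the prize voucher in locker 3 | the attendant opened locker 2) = (1/8) / (3/8) = 1/3.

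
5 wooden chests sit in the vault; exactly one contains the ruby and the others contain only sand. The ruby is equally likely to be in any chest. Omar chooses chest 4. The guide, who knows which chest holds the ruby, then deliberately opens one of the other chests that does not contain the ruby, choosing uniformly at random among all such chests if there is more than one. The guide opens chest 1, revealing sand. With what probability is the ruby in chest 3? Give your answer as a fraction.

Apply Bayes' rule, conditioning on where the ruby actually is.
If it is in chest 1 (prior 1/5): the guide opened chest 1, so this case is ruled out; weight (1/5)·0 = 0.
If it is in any of chests 2, 3, and 5 (prior 1/5 each): the guide has 3 equally likely choices, so probability 1/3; weight (1/5)·(1/3) = 1/15 each.
If it is in chest 4 (prior 1/5): the guide has 4 equally likely choices, so probability 1/4; weight (1/5)·(1/4) = 1/20.
The weights sum to 1/4.
So P(the ruby in chest 3 | the guide opened chest 1) = (1/15) / (1/4) = 4/15.

4/15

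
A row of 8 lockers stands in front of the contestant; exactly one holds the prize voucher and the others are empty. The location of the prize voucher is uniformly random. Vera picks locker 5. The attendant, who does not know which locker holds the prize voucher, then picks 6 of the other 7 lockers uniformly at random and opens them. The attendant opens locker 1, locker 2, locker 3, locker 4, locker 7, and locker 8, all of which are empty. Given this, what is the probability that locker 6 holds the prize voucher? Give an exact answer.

1/2

Apply Bayes' rule, conditioning on where the prize voucher actually is.
If it is in any of lockers 1, 2, 3, 4, 7, and 8 (prior 1/8 each): that locker was opened and seen not to hold the prize — ruled out; weight (1/8)·0 = 0 each.
If it is in either of lockers 5 and 6 (prior 1/8 each): the attendant picks exactly this set with probability 1/7 regardless, and none is the prize; weight (1/8)·(1/7) = 1/56 each.
The weights sum to 1/28.
So P(the prize voucher in locker 6 | the attendant opened locker 1, locker 2, locker 3, locker 4, locker 7, and locker 8) = (1/56) / (1/28) = 1/2.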